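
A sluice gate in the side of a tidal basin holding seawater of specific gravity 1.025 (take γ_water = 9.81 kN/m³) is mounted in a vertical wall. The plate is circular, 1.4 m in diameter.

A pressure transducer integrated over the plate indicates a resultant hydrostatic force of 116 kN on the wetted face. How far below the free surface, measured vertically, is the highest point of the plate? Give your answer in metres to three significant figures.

d_top ≈ 6.79 m

γ = 1.025 × 9.81 = 10.05525 kN/m³.
A = π(0.7)² = 1.53938 m².
From F = γ·h_c·A, the centroid depth is h_c = 116/(10.05525 × 1.53938) = 7.4941 m.
The centroid is at the centre, 0.7 m below the top of the plate, so the highest point sits at h_top = 7.4941 − 0.7 = 6.7941 m below the surface.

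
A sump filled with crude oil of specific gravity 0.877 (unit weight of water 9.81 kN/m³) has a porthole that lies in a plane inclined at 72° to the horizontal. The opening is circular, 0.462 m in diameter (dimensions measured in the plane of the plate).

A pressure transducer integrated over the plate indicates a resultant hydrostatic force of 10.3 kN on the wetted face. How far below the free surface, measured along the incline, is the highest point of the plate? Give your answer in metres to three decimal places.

γ = 0.877 × 9.81 = 8.60337 kN/m³.
A = π(0.231)² = 0.167639 m².
From F = γ·h_c·A, the centroid depth is h_c = 10.3/(8.60337 × 0.167639) = 7.14157 m.
Let θ = 72° be the plate's angle to the horizontal; measure y along the incline from where the plane meets the free surface. Vertical depth h = y·sinθ with sinθ = 0.951057.
Along the incline, y_c = h_c/sinθ = 7.14157/0.951057 = 7.50909 m.
The centroid is at the centre, 0.231 m below the top of the plate, so the highest point sits at y_top = 7.50909 − 0.231 = 7.27809 m along the incline.

y_top ≈ 7.278 m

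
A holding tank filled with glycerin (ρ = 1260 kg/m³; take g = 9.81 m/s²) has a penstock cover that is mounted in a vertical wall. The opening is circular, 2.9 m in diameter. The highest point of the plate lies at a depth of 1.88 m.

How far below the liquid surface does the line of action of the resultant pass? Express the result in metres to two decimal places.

γ = ρg = 1260 × 9.81 / 1000 = 12.3606 kN/m³.
The centroid is at the centre, 1.45 m below the top of the plate, so the centroid depth is h_c = 1.88 + 1.45 = 3.33 m.
A = π(1.45)² = 6.6052 m².
Resultant F = γ·h_c·A = 12.3606 × 3.33 × 6.6052 = 271.875 kN.
I_c = πr⁴/4 = π × 1.45⁴/4 = 3.47186 m⁴.
Centre of pressure: y_p = y_c + I_c/(y_c·A) = 3.33 + 3.47186/(3.33 × 6.6052) = 3.33 + 0.157845 = 3.48785 m along the plane.

h_p = 3.49 m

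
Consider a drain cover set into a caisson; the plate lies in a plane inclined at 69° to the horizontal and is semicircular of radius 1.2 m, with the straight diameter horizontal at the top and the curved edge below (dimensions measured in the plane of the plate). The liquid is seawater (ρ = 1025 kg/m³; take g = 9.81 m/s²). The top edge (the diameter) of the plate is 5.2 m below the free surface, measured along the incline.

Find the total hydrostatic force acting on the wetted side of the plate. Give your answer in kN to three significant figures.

F ≈ 121 kN

γ = ρg = 1025 × 9.81 / 1000 = 10.05525 kN/m³.
Let θ = 69° be the plate's angle to the horizontal; measure y along the incline from where the plane meets the free surface. Vertical depth h = y·sinθ with sinθ = 0.933580.
The centroid of a semicircle lies 4r/(3π) = 0.509296 m from the diameter, here below the top edge, so y_c = 5.2 + 0.509296 = 5.7093 m and h_c = 5.7093 × 0.933580 = 5.33009 m.
A = πr²/2 = π × 1.2²/2 = 2.26195 m².
Resultant F = γ·h_c·A = 10.05525 × 5.33009 × 2.26195 = 121.23 kN.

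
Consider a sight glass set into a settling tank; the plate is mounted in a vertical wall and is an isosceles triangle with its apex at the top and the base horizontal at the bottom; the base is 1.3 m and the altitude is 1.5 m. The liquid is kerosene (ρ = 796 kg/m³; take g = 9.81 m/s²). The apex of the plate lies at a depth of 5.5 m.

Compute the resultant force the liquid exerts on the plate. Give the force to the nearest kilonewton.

F ≈ 49 kN

γ = ρg = 796 × 9.81 / 1000 = 7.80876 kN/m³.
With the apex up, the centroid sits 2h/3 = 2 × 1.5/3 = 1 m below the apex, so the centroid depth is h_c = 5.5 + 1 = 6.5 m.
A = ½ × 1.3 × 1.5 = 0.975 m².
Resultant F = γ·h_c·A = 7.80876 × 6.5 × 0.975 = 49.488 kN.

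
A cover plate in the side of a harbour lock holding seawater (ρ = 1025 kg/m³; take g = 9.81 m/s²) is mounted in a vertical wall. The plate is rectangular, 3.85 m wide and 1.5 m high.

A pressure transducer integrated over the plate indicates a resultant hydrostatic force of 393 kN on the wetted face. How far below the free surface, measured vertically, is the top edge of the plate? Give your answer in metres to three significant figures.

γ = ρg = 1025 × 9.81 / 1000 = 10.05525 kN/m³.
A = 3.85 × 1.5 = 5.775 m².
From F = γ·h_c·A, the centroid depth is h_c = 393/(10.05525 × 5.775) = 6.7678 m.
The centroid lies 1.5/2 = 0.75 m below the top edge, so the top edge sits at h_top = 6.7678 − 0.75 = 6.0178 m below the surface.

d_top ≈ 6.02 m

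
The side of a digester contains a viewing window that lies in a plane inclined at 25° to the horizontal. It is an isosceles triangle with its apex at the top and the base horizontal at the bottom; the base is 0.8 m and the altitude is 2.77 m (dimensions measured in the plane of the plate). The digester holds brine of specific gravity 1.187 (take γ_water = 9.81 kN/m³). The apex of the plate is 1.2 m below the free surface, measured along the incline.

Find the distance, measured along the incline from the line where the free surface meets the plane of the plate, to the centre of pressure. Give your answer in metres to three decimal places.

y_p = 3.187 m

γ = 1.187 × 9.81 = 11.64447 kN/m³.
Let θ = 25° be the plate's angle to the horizontal; measure y along the incline from where the plane meets the free surface. Vertical depth h = y·sinθ with sinθ = 0.422618.
With the apex up, the centroid sits 2h/3 = 2 × 2.77/3 = 1.84667 m below the apex, so y_c = 1.2 + 1.84667 = 3.04667 m and h_c = 3.04667 × 0.422618 = 1.28758 m.
A = ½ × 0.8 × 2.77 = 1.108 m².
Resultant F = γ·h_c·A = 11.64447 × 1.28758 × 1.108 = 16.6125 kN.
I_c = b·h³/36 = 0.8 × 2.77³/36 = 0.47231 m⁴.
Centre of pressure: y_p = y_c + I_c/(y_c·A) = 3.04667 + 0.47231/(3.04667 × 1.108) = 3.04667 + 0.139914 = 3.18658 m along the plane.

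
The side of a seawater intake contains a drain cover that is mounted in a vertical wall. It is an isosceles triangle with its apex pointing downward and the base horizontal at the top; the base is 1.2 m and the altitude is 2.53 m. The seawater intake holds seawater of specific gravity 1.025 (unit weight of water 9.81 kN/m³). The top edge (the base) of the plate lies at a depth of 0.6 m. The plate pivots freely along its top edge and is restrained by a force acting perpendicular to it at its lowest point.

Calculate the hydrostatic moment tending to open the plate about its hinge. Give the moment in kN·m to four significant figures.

M ≈ 24.01 kN·m

γ = 1.025 × 9.81 = 10.05525 kN/m³.
With the apex down, the centroid sits h/3 = 2.53/3 = 0.843333 m below the base (the top edge), so the centroid depth is h_c = 0.6 + 0.843333 = 1.44333 m.
A = ½ × 1.2 × 2.53 = 1.518 m².
Resultant F = γ·h_c·A = 10.05525 × 1.44333 × 1.518 = 22.0308 kN.
I_c = b·h³/36 = 1.2 × 2.53³/36 = 0.539809 m⁴.
Centre of pressure: y_p = y_c + I_c/(y_c·A) = 1.44333 + 0.539809/(1.44333 × 1.518) = 1.44333 + 0.246378 = 1.68971 m along the plane.
The resultant acts 0.843333 + 0.246378 = 1.08971 m (along the plate) below the hinge at the top edge, so the moment about the hinge is M = F × 1.08971 = 22.0308 × 1.08971 = 24.0072 kN·m.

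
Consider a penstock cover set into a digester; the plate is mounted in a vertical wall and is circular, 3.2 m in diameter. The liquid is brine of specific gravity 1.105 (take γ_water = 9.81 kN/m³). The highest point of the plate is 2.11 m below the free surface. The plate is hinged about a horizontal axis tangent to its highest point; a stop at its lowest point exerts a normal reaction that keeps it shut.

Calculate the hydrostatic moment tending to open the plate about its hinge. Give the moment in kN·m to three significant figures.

γ = 1.105 × 9.81 = 10.84005 kN/m³.
The centroid is at the centre, 1.6 m below the top of the plate, so the centroid depth is h_c = 2.11 + 1.6 = 3.71 m.
A = π(1.6)² = 8.04248 m².
Resultant F = γ·h_c·A = 10.84005 × 3.71 × 8.04248 = 323.441 kN.
I_c = πr⁴/4 = π × 1.6⁴/4 = 5.14719 m⁴.
Centre of pressure: y_p = y_c + I_c/(y_c·A) = 3.71 + 5.14719/(3.71 × 8.04248) = 3.71 + 0.172507 = 3.88251 m along the plane.
The resultant acts 1.6 + 0.172507 = 1.77251 m (along the plate) below the hinge at the top edge, so the moment about the hinge is M = F × 1.77251 = 323.441 × 1.77251 = 573.302 kN·m.

M ≈ 573 kN·m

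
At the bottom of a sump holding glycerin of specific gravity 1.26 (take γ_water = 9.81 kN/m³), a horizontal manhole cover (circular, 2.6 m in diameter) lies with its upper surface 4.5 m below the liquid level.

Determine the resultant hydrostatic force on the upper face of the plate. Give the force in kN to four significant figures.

F ≈ 295.3 kN

γ = 1.26 × 9.81 = 12.3606 kN/m³.
The plate is horizontal, so pressure is uniform at p = γ·h = 12.3606 × 4.5 = 55.6227 kN/m².
A = π(1.3)² = 5.30929 m².
F = p·A = 55.6227 × 5.30929 = 295.317 kN.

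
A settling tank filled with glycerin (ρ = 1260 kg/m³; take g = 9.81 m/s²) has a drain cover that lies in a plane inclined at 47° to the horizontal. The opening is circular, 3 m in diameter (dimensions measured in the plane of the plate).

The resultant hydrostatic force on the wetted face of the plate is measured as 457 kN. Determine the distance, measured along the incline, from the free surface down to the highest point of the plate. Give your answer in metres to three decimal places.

γ = ρg = 1260 × 9.81 / 1000 = 12.3606 kN/m³.
A = π(1.5)² = 7.06858 m².
From F = γ·h_c·A, the centroid depth is h_c = 457/(12.3606 × 7.06858) = 5.23052 m.
Let θ = 47° be the plate's angle to the horizontal; measure y along the incline from where the plane meets the free surface. Vertical depth h = y·sinθ with sinθ = 0.731354.
Along the incline, y_c = h_c/sinθ = 5.23052/0.731354 = 7.15183 m.
The centroid is at the centre, 1.5 m below the top of the plate, so the highest point sits at y_top = 7.15183 − 1.5 = 5.65183 m along the incline.

y_top ≈ 5.652 m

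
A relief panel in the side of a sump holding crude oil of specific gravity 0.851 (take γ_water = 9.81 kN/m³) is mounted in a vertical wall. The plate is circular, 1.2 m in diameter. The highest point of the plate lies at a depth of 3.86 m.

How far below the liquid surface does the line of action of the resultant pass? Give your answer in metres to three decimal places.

h_p = 4.480 m

γ = 0.851 × 9.81 = 8.34831 kN/m³.
The centroid is at the centre, 0.6 m below the top of the plate, so the centroid depth is h_c = 3.86 + 0.6 = 4.46 m.
A = π(0.6)² = 1.13097 m².
Resultant F = γ·h_c·A = 8.34831 × 4.46 × 1.13097 = 42.1099 kN.
I_c = πr⁴/4 = π × 0.6⁴/4 = 0.101788 m⁴.
Centre of pressure: y_p = y_c + I_c/(y_c·A) = 4.46 + 0.101788/(4.46 × 1.13097) = 4.46 + 0.0201795 = 4.48018 m along the plane.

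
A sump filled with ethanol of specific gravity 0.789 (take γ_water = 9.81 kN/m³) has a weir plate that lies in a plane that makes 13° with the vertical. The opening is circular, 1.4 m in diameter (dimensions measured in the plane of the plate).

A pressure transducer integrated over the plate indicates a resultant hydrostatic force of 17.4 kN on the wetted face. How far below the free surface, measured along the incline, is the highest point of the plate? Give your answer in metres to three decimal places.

γ = 0.789 × 9.81 = 7.74009 kN/m³.
A = π(0.7)² = 1.53938 m².
From F = γ·h_c·A, the centroid depth is h_c = 17.4/(7.74009 × 1.53938) = 1.46035 m.
The plate makes 13° with the vertical, i.e. θ = 90° − 13° = 77° to the horizontal. Measuring y along the incline from the free-surface line, vertical depth h = y·sinθ with sinθ = 0.974370.
Along the incline, y_c = h_c/sinθ = 1.46035/0.974370 = 1.49876 m.
The centroid is at the centre, 0.7 m below the top of the plate, so the highest point sits at y_top = 1.49876 − 0.7 = 0.79876 m along the incline.

y_top ≈ 0.799 m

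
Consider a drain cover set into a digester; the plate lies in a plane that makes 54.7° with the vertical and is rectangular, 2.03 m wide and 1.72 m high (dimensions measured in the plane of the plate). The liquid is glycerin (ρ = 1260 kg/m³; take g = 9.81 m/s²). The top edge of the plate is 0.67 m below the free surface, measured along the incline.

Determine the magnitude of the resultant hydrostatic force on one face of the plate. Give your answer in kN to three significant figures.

γ = ρg = 1260 × 9.81 / 1000 = 12.3606 kN/m³.
The plate makes 54.7° with the vertical, i.e. θ = 90° − 54.7° = 35.3° to the horizontal. Measuring y along the incline from the free-surface line, vertical depth h = y·sinθ with sinθ = 0.577858.
The centroid lies 1.72/2 = 0.86 m below the top edge, so y_c = 0.67 + 0.86 = 1.53 m and h_c = 1.53 × 0.577858 = 0.884123 m.
A = 2.03 × 1.72 = 3.4916 m².
Resultant F = γ·h_c·A = 12.3606 × 0.884123 × 3.4916 = 38.1572 kN.

F ≈ 38.2 kN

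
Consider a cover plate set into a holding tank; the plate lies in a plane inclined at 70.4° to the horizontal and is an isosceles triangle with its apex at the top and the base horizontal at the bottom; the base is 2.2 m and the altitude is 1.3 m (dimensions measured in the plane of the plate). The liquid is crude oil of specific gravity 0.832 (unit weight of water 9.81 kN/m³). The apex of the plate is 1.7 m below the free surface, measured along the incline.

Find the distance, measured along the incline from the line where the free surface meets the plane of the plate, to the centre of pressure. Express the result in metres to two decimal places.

γ = 0.832 × 9.81 = 8.16192 kN/m³.
Let θ = 70.4° be the plate's angle to the horizontal; measure y along the incline from where the plane meets the free surface. Vertical depth h = y·sinθ with sinθ = 0.942057.
With the apex up, the centroid sits 2h/3 = 2 × 1.3/3 = 0.866667 m below the apex, so y_c = 1.7 + 0.866667 = 2.56667 m and h_c = 2.56667 × 0.942057 = 2.41795 m.
A = ½ × 2.2 × 1.3 = 1.43 m².
Resultant F = γ·h_c·A = 8.16192 × 2.41795 × 1.43 = 28.2212 kN.
I_c = b·h³/36 = 2.2 × 1.3³/36 = 0.134261 m⁴.
Centre of pressure: y_p = y_c + I_c/(y_c·A) = 2.56667 + 0.134261/(2.56667 × 1.43) = 2.56667 + 0.03658 = 2.60325 m along the plane.

y_p = 2.60 m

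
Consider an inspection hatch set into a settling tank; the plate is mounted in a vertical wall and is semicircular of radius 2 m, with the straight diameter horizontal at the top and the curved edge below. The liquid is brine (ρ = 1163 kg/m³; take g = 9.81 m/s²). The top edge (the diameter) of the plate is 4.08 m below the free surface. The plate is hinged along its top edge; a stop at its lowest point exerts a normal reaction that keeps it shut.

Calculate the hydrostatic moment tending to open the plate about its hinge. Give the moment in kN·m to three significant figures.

M ≈ 320 kN·m

γ = ρg = 1163 × 9.81 / 1000 = 11.40903 kN/m³.
The centroid of a semicircle lies 4r/(3π) = 0.848826 m from the diameter, here below the top edge, so the centroid depth is h_c = 4.08 + 0.848826 = 4.92883 m.
A = πr²/2 = π × 2²/2 = 6.28319 m².
Resultant F = γ·h_c·A = 11.40903 × 4.92883 × 6.28319 = 353.324 kN.
I_c = (π/8 − 8/(9π))·r⁴ = 0.109757 × 2⁴ = 1.75611 m⁴.
Centre of pressure: y_p = y_c + I_c/(y_c·A) = 4.92883 + 1.75611/(4.92883 × 6.28319) = 4.92883 + 0.0567058 = 4.98554 m along the plane.
The resultant acts 0.848826 + 0.0567058 = 0.905532 m (along the plate) below the hinge at the top edge, so the moment about the hinge is M = F × 0.905532 = 353.324 × 0.905532 = 319.946 kN·m.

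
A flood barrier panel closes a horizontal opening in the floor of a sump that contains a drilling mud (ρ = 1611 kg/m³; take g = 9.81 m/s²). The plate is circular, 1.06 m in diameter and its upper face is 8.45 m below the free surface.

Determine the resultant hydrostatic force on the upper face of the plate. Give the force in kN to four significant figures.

γ = ρg = 1611 × 9.81 / 1000 = 15.80391 kN/m³.
The plate is horizontal, so pressure is uniform at p = γ·h = 15.80391 × 8.45 = 133.543 kN/m².
A = π(0.53)² = 0.882473 m².
F = p·A = 133.543 × 0.882473 = 117.848 kN.

F ≈ 117.8 kN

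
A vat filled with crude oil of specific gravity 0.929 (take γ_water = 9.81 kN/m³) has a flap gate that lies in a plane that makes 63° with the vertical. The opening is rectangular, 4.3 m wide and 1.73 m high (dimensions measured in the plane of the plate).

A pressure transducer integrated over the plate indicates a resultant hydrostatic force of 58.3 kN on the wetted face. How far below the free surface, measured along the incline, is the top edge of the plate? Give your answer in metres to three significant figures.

γ = 0.929 × 9.81 = 9.11349 kN/m³.
A = 4.3 × 1.73 = 7.439 m².
From F = γ·h_c·A, the centroid depth is h_c = 58.3/(9.11349 × 7.439) = 0.859942 m.
The plate makes 63° with the vertical, i.e. θ = 90° − 63° = 27° to the horizontal. Measuring y along the incline from the free-surface line, vertical depth h = y·sinθ with sinθ = 0.453990.
Along the incline, y_c = h_c/sinθ = 0.859942/0.453990 = 1.89419 m.
The centroid lies 1.73/2 = 0.865 m below the top edge, so the top edge sits at y_top = 1.89419 − 0.865 = 1.02919 m along the incline.

y_top ≈ 1.03 m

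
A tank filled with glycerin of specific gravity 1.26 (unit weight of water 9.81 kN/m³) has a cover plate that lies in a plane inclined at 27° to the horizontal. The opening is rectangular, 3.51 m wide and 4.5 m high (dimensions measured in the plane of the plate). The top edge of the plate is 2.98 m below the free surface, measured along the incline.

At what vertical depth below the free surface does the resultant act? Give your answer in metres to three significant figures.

h_p = 2.52 m

γ = 1.26 × 9.81 = 12.3606 kN/m³.
Let θ = 27° be the plate's angle to the horizontal; measure y along the incline from where the plane meets the free surface. Vertical depth h = y·sinθ with sinθ = 0.453990.
The centroid lies 4.5/2 = 2.25 m below the top edge, so y_c = 2.98 + 2.25 = 5.23 m and h_c = 5.23 × 0.453990 = 2.37437 m.
A = 3.51 × 4.5 = 15.795 m².
Resultant F = γ·h_c·A = 12.3606 × 2.37437 × 15.795 = 463.562 kN.
I_c = b·h³/12 = 3.51 × 4.5³/12 = 26.6541 m⁴.
Centre of pressure: y_p = y_c + I_c/(y_c·A) = 5.23 + 26.6541/(5.23 × 15.795) = 5.23 + 0.322658 = 5.55266 m along the plane.
Vertically, h_p = y_p·sinθ = 5.55266 × 0.453990 = 2.52085 m.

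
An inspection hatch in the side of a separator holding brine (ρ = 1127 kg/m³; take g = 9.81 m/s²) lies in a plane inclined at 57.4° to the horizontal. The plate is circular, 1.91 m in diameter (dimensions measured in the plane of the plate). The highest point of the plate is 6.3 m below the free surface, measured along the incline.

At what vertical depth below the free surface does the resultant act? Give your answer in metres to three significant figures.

h_p = 6.14 m

γ = ρg = 1127 × 9.81 / 1000 = 11.05587 kN/m³.
Let θ = 57.4° be the plate's angle to the horizontal; measure y along the incline from where the plane meets the free surface. Vertical depth h = y·sinθ with sinθ = 0.842452.
The centroid is at the centre, 0.955 m below the top of the plate, so y_c = 6.3 + 0.955 = 7.255 m and h_c = 7.255 × 0.842452 = 6.11199 m.
A = π(0.955)² = 2.86521 m².
Resultant F = γ·h_c·A = 11.05587 × 6.11199 × 2.86521 = 193.612 kN.
I_c = πr⁴/4 = π × 0.955⁴/4 = 0.653286 m⁴.
Centre of pressure: y_p = y_c + I_c/(y_c·A) = 7.255 + 0.653286/(7.255 × 2.86521) = 7.255 + 0.0314275 = 7.28643 m along the plane.
Vertically, h_p = y_p·sinθ = 7.28643 × 0.842452 = 6.13847 m.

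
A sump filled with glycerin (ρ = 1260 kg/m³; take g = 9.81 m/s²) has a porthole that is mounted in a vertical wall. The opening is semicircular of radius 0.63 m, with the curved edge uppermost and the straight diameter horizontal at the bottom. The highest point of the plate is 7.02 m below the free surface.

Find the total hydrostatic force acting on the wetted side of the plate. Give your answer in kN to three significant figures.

γ = ρg = 1260 × 9.81 / 1000 = 12.3606 kN/m³.
The centroid lies 4r/(3π) = 0.26738 m above the diameter, so r − 4r/(3π) = 0.63 − 0.26738 = 0.36262 m below the topmost point, so the centroid depth is h_c = 7.02 + 0.36262 = 7.38262 m.
A = πr²/2 = π × 0.63²/2 = 0.623449 m².
Resultant F = γ·h_c·A = 12.3606 × 7.38262 × 0.623449 = 56.892 kN.

F ≈ 56.9 kN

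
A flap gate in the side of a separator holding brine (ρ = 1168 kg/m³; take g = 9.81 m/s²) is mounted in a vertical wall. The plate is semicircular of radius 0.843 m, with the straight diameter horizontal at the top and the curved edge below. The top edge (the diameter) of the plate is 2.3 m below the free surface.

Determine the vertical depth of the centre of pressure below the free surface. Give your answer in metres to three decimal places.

h_p = 2.676 m

γ = ρg = 1168 × 9.81 / 1000 = 11.45808 kN/m³.
The centroid of a semicircle lies 4r/(3π) = 0.35778 m from the diameter, here below the top edge, so the centroid depth is h_c = 2.3 + 0.35778 = 2.65778 m.
A = πr²/2 = π × 0.843²/2 = 1.11628 m².
Resultant F = γ·h_c·A = 11.45808 × 2.65778 × 1.11628 = 33.9941 kN.
I_c = (π/8 − 8/(9π))·r⁴ = 0.109757 × 0.843⁴ = 0.0554297 m⁴.
Centre of pressure: y_p = y_c + I_c/(y_c·A) = 2.65778 + 0.0554297/(2.65778 × 1.11628) = 2.65778 + 0.0186832 = 2.67646 m along the plane.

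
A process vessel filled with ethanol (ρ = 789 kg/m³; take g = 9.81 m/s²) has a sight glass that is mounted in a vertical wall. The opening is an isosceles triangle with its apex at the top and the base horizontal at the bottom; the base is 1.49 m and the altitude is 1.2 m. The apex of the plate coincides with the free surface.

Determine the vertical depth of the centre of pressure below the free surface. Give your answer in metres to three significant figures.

γ = ρg = 789 × 9.81 / 1000 = 7.74009 kN/m³.
With the apex up, the centroid sits 2h/3 = 2 × 1.2/3 = 0.8 m below the apex, so the centroid depth is h_c = 0.8 m.
A = ½ × 1.49 × 1.2 = 0.894 m².
Resultant F = γ·h_c·A = 7.74009 × 0.8 × 0.894 = 5.53571 kN.
I_c = b·h³/36 = 1.49 × 1.2³/36 = 0.07152 m⁴.
Centre of pressure: y_p = y_c + I_c/(y_c·A) = 0.8 + 0.07152/(0.8 × 0.894) = 0.8 + 0.1 = 0.9 m along the plane.

h_p = 0.900 m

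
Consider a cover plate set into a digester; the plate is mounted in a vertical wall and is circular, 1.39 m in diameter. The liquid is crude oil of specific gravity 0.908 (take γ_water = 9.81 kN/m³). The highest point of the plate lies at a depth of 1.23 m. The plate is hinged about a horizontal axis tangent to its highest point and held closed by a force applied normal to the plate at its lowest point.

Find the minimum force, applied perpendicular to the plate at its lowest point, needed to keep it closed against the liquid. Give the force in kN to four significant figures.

γ = 0.908 × 9.81 = 8.90748 kN/m³.
The centroid is at the centre, 0.695 m below the top of the plate, so the centroid depth is h_c = 1.23 + 0.695 = 1.925 m.
A = π(0.695)² = 1.51747 m².
Resultant F = γ·h_c·A = 8.90748 × 1.925 × 1.51747 = 26.0199 kN.
I_c = πr⁴/4 = π × 0.695⁴/4 = 0.183244 m⁴.
Centre of pressure: y_p = y_c + I_c/(y_c·A) = 1.925 + 0.183244/(1.925 × 1.51747) = 1.925 + 0.0627305 = 1.98773 m along the plane.
The resultant acts 0.695 + 0.0627305 = 0.75773 m (along the plate) below the hinge at the top edge, so the moment about the hinge is M = F × 0.75773 = 26.0199 × 0.75773 = 19.7161 kN·m.
A normal force at the bottom, 1.39 m from the hinge, must supply this moment: P = 19.7161/1.39 = 14.1842 kN.

P ≈ 14.18 kN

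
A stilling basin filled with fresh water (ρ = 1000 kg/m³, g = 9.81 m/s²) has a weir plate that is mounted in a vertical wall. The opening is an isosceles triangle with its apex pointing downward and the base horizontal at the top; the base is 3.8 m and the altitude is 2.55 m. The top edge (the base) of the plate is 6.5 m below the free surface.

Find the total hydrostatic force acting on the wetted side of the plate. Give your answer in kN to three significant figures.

γ = ρg = 1000 × 9.81 = 9810 N/m³ = 9.81 kN/m³.
With the apex down, the centroid sits h/3 = 2.55/3 = 0.85 m below the base (the top edge), so the centroid depth is h_c = 6.5 + 0.85 = 7.35 m.
A = ½ × 3.8 × 2.55 = 4.845 m².
Resultant F = γ·h_c·A = 9.81 × 7.35 × 4.845 = 349.341 kN.

F ≈ 349 kN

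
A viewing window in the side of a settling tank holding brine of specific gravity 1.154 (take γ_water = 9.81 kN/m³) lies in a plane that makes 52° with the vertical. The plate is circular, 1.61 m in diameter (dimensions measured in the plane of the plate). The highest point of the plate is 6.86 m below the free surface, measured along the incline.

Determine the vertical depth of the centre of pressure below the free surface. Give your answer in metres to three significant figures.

h_p = 4.73 m

γ = 1.154 × 9.81 = 11.32074 kN/m³.
The plate makes 52° with the vertical, i.e. θ = 90° − 52° = 38° to the horizontal. Measuring y along the incline from the free-surface line, vertical depth h = y·sinθ with sinθ = 0.615661.
The centroid is at the centre, 0.805 m below the top of the plate, so y_c = 6.86 + 0.805 = 7.665 m and h_c = 7.665 × 0.615661 = 4.71904 m.
A = π(0.805)² = 2.03583 m².
Resultant F = γ·h_c·A = 11.32074 × 4.71904 × 2.03583 = 108.76 kN.
I_c = πr⁴/4 = π × 0.805⁴/4 = 0.329817 m⁴.
Centre of pressure: y_p = y_c + I_c/(y_c·A) = 7.665 + 0.329817/(7.665 × 2.03583) = 7.665 + 0.0211358 = 7.68614 m along the plane.
Vertically, h_p = y_p·sinθ = 7.68614 × 0.615661 = 4.73206 m.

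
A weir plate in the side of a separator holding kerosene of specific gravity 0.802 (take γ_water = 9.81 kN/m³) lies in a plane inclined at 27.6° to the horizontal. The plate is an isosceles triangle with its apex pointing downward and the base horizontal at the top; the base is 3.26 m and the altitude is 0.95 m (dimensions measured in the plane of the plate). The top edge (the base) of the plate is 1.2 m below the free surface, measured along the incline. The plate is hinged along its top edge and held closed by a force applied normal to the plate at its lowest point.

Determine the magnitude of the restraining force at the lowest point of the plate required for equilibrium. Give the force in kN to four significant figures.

P ≈ 3.151 kN

γ = 0.802 × 9.81 = 7.86762 kN/m³.
Let θ = 27.6° be the plate's angle to the horizontal; measure y along the incline from where the plane meets the free surface. Vertical depth h = y·sinθ with sinθ = 0.463296.
With the apex down, the centroid sits h/3 = 0.95/3 = 0.316667 m below the base (the top edge), so y_c = 1.2 + 0.316667 = 1.51667 m and h_c = 1.51667 × 0.463296 = 0.702667 m.
A = ½ × 3.26 × 0.95 = 1.5485 m².
Resultant F = γ·h_c·A = 7.86762 × 0.702667 × 1.5485 = 8.5606 kN.
I_c = b·h³/36 = 3.26 × 0.95³/36 = 0.0776401 m⁴.
Centre of pressure: y_p = y_c + I_c/(y_c·A) = 1.51667 + 0.0776401/(1.51667 × 1.5485) = 1.51667 + 0.0330585 = 1.54973 m along the plane.
The resultant acts 0.316667 + 0.0330585 = 0.349725 m (along the plate) below the hinge at the top edge, so the moment about the hinge is M = F × 0.349725 = 8.5606 × 0.349725 = 2.99386 kN·m.
A normal force at the bottom, 0.95 m from the hinge, must supply this moment: P = 2.99386/0.95 = 3.15143 kN.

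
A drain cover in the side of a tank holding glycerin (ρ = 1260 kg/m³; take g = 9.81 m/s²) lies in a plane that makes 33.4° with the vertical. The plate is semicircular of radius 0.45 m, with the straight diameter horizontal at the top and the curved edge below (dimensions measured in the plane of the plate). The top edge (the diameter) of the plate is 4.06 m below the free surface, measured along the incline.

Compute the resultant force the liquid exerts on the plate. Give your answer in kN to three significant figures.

γ = ρg = 1260 × 9.81 / 1000 = 12.3606 kN/m³.
The plate makes 33.4° with the vertical, i.e. θ = 90° − 33.4° = 56.6° to the horizontal. Measuring y along the incline from the free-surface line, vertical depth h = y·sinθ with sinθ = 0.834848.
The centroid of a semicircle lies 4r/(3π) = 0.190986 m from the diameter, here below the top edge, so y_c = 4.06 + 0.190986 = 4.25099 m and h_c = 4.25099 × 0.834848 = 3.54893 m.
A = πr²/2 = π × 0.45²/2 = 0.318086 m².
Resultant F = γ·h_c·A = 12.3606 × 3.54893 × 0.318086 = 13.9534 kN.

F ≈ 14.0 kN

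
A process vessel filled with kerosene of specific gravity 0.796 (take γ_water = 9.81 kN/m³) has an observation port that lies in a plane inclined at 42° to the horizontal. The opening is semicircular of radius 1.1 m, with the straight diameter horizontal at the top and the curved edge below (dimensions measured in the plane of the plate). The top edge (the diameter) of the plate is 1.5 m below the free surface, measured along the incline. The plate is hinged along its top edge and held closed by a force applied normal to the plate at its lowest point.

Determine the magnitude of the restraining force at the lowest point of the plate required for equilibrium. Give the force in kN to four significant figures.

P ≈ 9.053 kN

γ = 0.796 × 9.81 = 7.80876 kN/m³.
Let θ = 42° be the plate's angle to the horizontal; measure y along the incline from where the plane meets the free surface. Vertical depth h = y·sinθ with sinθ = 0.669131.
The centroid of a semicircle lies 4r/(3π) = 0.466854 m from the diameter, here below the top edge, so y_c = 1.5 + 0.466854 = 1.96685 m and h_c = 1.96685 × 0.669131 = 1.31608 m.
A = πr²/2 = π × 1.1²/2 = 1.90066 m².
Resultant F = γ·h_c·A = 7.80876 × 1.31608 × 1.90066 = 19.533 kN.
I_c = (π/8 − 8/(9π))·r⁴ = 0.109757 × 1.1⁴ = 0.160695 m⁴.
Centre of pressure: y_p = y_c + I_c/(y_c·A) = 1.96685 + 0.160695/(1.96685 × 1.90066) = 1.96685 + 0.042986 = 2.00984 m along the plane.
The resultant acts 0.466854 + 0.042986 = 0.50984 m (along the plate) below the hinge at the top edge, so the moment about the hinge is M = F × 0.50984 = 19.533 × 0.50984 = 9.9587 kN·m.
A normal force at the bottom, 1.1 m from the hinge, must supply this moment: P = 9.9587/1.1 = 9.05336 kN.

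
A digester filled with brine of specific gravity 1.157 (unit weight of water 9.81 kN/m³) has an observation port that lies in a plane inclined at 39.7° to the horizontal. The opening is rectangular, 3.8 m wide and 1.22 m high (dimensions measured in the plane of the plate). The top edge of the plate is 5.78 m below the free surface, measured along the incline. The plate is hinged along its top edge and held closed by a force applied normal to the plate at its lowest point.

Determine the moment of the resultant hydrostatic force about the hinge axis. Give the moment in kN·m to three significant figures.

γ = 1.157 × 9.81 = 11.35017 kN/m³.
Let θ = 39.7° be the plate's angle to the horizontal; measure y along the incline from where the plane meets the free surface. Vertical depth h = y·sinθ with sinθ = 0.638768.
The centroid lies 1.22/2 = 0.61 m below the top edge, so y_c = 5.78 + 0.61 = 6.39 m and h_c = 6.39 × 0.638768 = 4.08173 m.
A = 3.8 × 1.22 = 4.636 m².
Resultant F = γ·h_c·A = 11.35017 × 4.08173 × 4.636 = 214.778 kN.
I_c = b·h³/12 = 3.8 × 1.22³/12 = 0.575019 m⁴.
Centre of pressure: y_p = y_c + I_c/(y_c·A) = 6.39 + 0.575019/(6.39 × 4.636) = 6.39 + 0.0194106 = 6.40941 m along the plane.
The resultant acts 0.61 + 0.0194106 = 0.629411 m (along the plate) below the hinge at the top edge, so the moment about the hinge is M = F × 0.629411 = 214.778 × 0.629411 = 135.184 kN·m.

M ≈ 135 kN·m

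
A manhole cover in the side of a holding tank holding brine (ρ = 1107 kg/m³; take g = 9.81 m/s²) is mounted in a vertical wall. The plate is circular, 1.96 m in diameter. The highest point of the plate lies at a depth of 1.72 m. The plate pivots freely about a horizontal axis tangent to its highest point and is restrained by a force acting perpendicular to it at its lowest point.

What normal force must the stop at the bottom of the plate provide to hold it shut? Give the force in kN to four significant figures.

P ≈ 48.25 kN

γ = ρg = 1107 × 9.81 / 1000 = 10.85967 kN/m³.
The centroid is at the centre, 0.98 m below the top of the plate, so the centroid depth is h_c = 1.72 + 0.98 = 2.7 m.
A = π(0.98)² = 3.01719 m².
Resultant F = γ·h_c·A = 10.85967 × 2.7 × 3.01719 = 88.4674 kN.
I_c = πr⁴/4 = π × 0.98⁴/4 = 0.724426 m⁴.
Centre of pressure: y_p = y_c + I_c/(y_c·A) = 2.7 + 0.724426/(2.7 × 3.01719) = 2.7 + 0.0889258 = 2.78893 m along the plane.
The resultant acts 0.98 + 0.0889258 = 1.06893 m (along the plate) below the hinge at the top edge, so the moment about the hinge is M = F × 1.06893 = 88.4674 × 1.06893 = 94.5655 kN·m.
A normal force at the bottom, 1.96 m from the hinge, must supply this moment: P = 94.5655/1.96 = 48.2477 kN.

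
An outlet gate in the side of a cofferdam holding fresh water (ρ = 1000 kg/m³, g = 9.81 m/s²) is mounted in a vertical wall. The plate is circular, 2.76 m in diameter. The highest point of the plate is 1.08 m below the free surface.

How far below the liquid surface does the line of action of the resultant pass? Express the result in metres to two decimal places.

γ = ρg = 1000 × 9.81 = 9810 N/m³ = 9.81 kN/m³.
The centroid is at the centre, 1.38 m below the top of the plate, so the centroid depth is h_c = 1.08 + 1.38 = 2.46 m.
A = π(1.38)² = 5.98285 m².
Resultant F = γ·h_c·A = 9.81 × 2.46 × 5.98285 = 144.382 kN.
I_c = πr⁴/4 = π × 1.38⁴/4 = 2.84843 m⁴.
Centre of pressure: y_p = y_c + I_c/(y_c·A) = 2.46 + 2.84843/(2.46 × 5.98285) = 2.46 + 0.193536 = 2.65354 m along the plane.

h_p = 2.65 m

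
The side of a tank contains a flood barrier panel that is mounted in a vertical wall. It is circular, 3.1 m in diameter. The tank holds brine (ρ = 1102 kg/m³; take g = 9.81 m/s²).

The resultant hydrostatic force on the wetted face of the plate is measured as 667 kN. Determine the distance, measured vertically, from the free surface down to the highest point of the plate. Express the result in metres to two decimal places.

γ = ρg = 1102 × 9.81 / 1000 = 10.81062 kN/m³.
A = π(1.55)² = 7.54768 m².
From F = γ·h_c·A, the centroid depth is h_c = 667/(10.81062 × 7.54768) = 8.17451 m.
The centroid is at the centre, 1.55 m below the top of the plate, so the highest point sits at h_top = 8.17451 − 1.55 = 6.62451 m below the surface.

d_top ≈ 6.62 m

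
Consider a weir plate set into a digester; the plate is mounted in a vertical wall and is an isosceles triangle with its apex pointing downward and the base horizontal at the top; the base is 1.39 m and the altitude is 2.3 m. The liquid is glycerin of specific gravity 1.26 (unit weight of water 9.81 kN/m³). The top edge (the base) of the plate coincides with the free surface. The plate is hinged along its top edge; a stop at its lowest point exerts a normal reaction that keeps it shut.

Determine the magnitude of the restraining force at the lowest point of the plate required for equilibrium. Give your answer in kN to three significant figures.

γ = 1.26 × 9.81 = 12.3606 kN/m³.
With the apex down, the centroid sits h/3 = 2.3/3 = 0.766667 m below the base (the top edge), so the centroid depth is h_c = 0.766667 m.
A = ½ × 1.39 × 2.3 = 1.5985 m².
Resultant F = γ·h_c·A = 12.3606 × 0.766667 × 1.5985 = 15.1481 kN.
I_c = b·h³/36 = 1.39 × 2.3³/36 = 0.469781 m⁴.
Centre of pressure: y_p = y_c + I_c/(y_c·A) = 0.766667 + 0.469781/(0.766667 × 1.5985) = 0.766667 + 0.383333 = 1.15 m along the plane.
The resultant acts 0.766667 + 0.383333 = 1.15 m (along the plate) below the hinge at the top edge, so the moment about the hinge is M = F × 1.15 = 15.1481 × 1.15 = 17.4203 kN·m.
A normal force at the bottom, 2.3 m from the hinge, must supply this moment: P = 17.4203/2.3 = 7.57404 kN.

P ≈ 7.57 kN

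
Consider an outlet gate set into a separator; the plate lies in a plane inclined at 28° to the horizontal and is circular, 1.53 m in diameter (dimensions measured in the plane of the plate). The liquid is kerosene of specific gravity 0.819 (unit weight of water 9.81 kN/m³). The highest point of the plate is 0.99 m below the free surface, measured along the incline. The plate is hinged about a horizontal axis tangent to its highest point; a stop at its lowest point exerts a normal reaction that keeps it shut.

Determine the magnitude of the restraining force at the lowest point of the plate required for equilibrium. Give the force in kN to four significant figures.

P ≈ 6.748 kN

γ = 0.819 × 9.81 = 8.03439 kN/m³.
Let θ = 28° be the plate's angle to the horizontal; measure y along the incline from where the plane meets the free surface. Vertical depth h = y·sinθ with sinθ = 0.469472.
The centroid is at the centre, 0.765 m below the top of the plate, so y_c = 0.99 + 0.765 = 1.755 m and h_c = 1.755 × 0.469472 = 0.823923 m.
A = π(0.765)² = 1.83854 m².
Resultant F = γ·h_c·A = 8.03439 × 0.823923 × 1.83854 = 12.1706 kN.
I_c = πr⁴/4 = π × 0.765⁴/4 = 0.26899 m⁴.
Centre of pressure: y_p = y_c + I_c/(y_c·A) = 1.755 + 0.26899/(1.755 × 1.83854) = 1.755 + 0.0833654 = 1.83837 m along the plane.
The resultant acts 0.765 + 0.0833654 = 0.848365 m (along the plate) below the hinge at the top edge, so the moment about the hinge is M = F × 0.848365 = 12.1706 × 0.848365 = 10.3251 kN·m.
A normal force at the bottom, 1.53 m from the hinge, must supply this moment: P = 10.3251/1.53 = 6.74843 kN.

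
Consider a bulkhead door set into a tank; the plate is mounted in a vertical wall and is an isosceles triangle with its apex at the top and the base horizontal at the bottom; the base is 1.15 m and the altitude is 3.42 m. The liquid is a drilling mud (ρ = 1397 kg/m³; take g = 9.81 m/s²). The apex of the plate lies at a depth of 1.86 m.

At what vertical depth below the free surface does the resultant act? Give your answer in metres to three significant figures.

γ = ρg = 1397 × 9.81 / 1000 = 13.70457 kN/m³.
With the apex up, the centroid sits 2h/3 = 2 × 3.42/3 = 2.28 m below the apex, so the centroid depth is h_c = 1.86 + 2.28 = 4.14 m.
A = ½ × 1.15 × 3.42 = 1.9665 m².
Resultant F = γ·h_c·A = 13.70457 × 4.14 × 1.9665 = 111.573 kN.
I_c = b·h³/36 = 1.15 × 3.42³/36 = 1.27783 m⁴.
Centre of pressure: y_p = y_c + I_c/(y_c·A) = 4.14 + 1.27783/(4.14 × 1.9665) = 4.14 + 0.156956 = 4.29696 m along the plane.

h_p = 4.30 m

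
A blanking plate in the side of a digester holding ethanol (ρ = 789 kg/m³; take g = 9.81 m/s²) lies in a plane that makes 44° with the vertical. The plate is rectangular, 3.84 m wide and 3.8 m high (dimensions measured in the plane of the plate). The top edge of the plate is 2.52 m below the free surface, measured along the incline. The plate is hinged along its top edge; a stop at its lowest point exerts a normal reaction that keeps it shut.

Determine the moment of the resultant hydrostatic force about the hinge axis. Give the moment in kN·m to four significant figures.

M ≈ 780.1 kN·m

γ = ρg = 789 × 9.81 / 1000 = 7.74009 kN/m³.
The plate makes 44° with the vertical, i.e. θ = 90° − 44° = 46° to the horizontal. Measuring y along the incline from the free-surface line, vertical depth h = y·sinθ with sinθ = 0.719340.
The centroid lies 3.8/2 = 1.9 m below the top edge, so y_c = 2.52 + 1.9 = 4.42 m and h_c = 4.42 × 0.719340 = 3.17948 m.
A = 3.84 × 3.8 = 14.592 m².
Resultant F = γ·h_c·A = 7.74009 × 3.17948 × 14.592 = 359.101 kN.
I_c = b·h³/12 = 3.84 × 3.8³/12 = 17.559 m⁴.
Centre of pressure: y_p = y_c + I_c/(y_c·A) = 4.42 + 17.559/(4.42 × 14.592) = 4.42 + 0.272247 = 4.69225 m along the plane.
The resultant acts 1.9 + 0.272247 = 2.17225 m (along the plate) below the hinge at the top edge, so the moment about the hinge is M = F × 2.17225 = 359.101 × 2.17225 = 780.057 kN·m.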